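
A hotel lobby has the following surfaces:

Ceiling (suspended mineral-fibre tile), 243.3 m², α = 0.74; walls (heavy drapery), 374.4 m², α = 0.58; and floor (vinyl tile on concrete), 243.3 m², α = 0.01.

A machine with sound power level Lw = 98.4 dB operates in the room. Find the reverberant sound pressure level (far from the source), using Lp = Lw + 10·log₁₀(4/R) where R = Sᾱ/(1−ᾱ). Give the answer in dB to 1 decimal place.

Σ(Sᵢαᵢ) = 243.3×0.74 + 374.4×0.58 + 243.3×0.01 = 399.627; total area S = 861.0 m².
ᾱ = 399.627/861.0 = 0.4641; R = Sᾱ/(1−ᾱ) = 399.627/(1−0.4641) = 745.712 m².
Lp = Lw + 10 log₁₀(4/R) = 98.4 -22.71 = 75.7 dB.

75.7 dB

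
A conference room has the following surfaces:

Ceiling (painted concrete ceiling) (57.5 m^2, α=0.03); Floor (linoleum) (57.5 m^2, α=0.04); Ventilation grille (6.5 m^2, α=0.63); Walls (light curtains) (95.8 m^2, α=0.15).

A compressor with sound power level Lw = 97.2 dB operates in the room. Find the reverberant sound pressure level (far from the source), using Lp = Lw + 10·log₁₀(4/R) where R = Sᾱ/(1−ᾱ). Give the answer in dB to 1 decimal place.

A = 22.490 sabins; S = 217.3 m^2.
ᾱ = 0.1035, so room constant R = A/(1−ᾱ) = 25.086 m^2.
Lp = 97.2 + 10·log₁₀(4/25.086) = 97.2 + (-7.97) = 89.2 dB.

89.2 dB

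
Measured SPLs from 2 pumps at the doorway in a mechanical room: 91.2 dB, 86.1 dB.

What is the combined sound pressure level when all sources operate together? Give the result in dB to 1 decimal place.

Sum in the linear (power) domain: Σ 10^(Lᵢ/10) = 10^(91.2/10) + 10^(86.1/10) = 1.726e+09.
L_total = 10·log₁₀(1.726e+09) = 92.4 dB.

92.4 dB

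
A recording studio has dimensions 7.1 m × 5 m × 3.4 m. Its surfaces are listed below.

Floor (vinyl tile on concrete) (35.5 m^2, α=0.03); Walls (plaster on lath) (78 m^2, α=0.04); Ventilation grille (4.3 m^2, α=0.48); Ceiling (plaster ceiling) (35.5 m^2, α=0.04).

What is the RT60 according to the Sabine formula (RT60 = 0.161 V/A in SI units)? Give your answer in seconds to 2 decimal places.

2.53 sec

A = Σ Sᵢαᵢ = 35.5·0.03 + 78·0.04 + 4.3·0.48 + 35.5·0.04 = 7.669 sabins.
Volume V = 7.1 × 5 × 3.4 = 120.7 m³.
T = 0.161 V/A = 0.161·120.7/7.669 = 2.53 s.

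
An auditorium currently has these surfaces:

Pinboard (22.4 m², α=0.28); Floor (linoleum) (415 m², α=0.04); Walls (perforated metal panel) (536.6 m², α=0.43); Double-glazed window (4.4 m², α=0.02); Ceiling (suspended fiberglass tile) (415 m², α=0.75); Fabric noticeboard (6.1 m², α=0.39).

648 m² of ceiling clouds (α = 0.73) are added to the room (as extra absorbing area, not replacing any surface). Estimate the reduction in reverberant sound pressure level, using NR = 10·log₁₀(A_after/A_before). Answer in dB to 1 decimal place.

2.6 dB

Total absorption A_before = 22.4×0.28 + 415×0.04 + 536.6×0.43 + 4.4×0.02 + 415×0.75 + 6.1×0.39
  = 6.272 + 16.600 + 230.738 + 0.088 + 311.250 + 2.379 = 567.327 m² sabins.
Treatment contributes 648·0.73 = 473.040 sabins.
New total A_after = 1040.367 sabins.
Reduction = 10 log₁₀(A_after/A_before) = 10 log₁₀(1.8338) = 2.6 dB.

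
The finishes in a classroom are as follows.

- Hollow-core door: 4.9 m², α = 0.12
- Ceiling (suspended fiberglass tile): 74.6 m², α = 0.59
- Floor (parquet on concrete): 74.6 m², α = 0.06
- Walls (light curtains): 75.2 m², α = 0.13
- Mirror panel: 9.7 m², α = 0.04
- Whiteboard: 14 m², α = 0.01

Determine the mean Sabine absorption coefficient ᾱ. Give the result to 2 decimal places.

S = Σ Sᵢ = 4.9 + 74.6 + 74.6 + 75.2 + 9.7 + 14 = 253.0 m².
A = 4.9*0.12 + 74.6*0.59 + 74.6*0.06 + 75.2*0.13 + 9.7*0.04 + 14*0.01 = 59.382 sabins.
ᾱ = A/S = 0.23.

0.23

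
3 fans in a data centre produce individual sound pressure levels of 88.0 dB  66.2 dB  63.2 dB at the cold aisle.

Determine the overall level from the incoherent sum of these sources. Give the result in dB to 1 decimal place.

88.0 dB

Sum in the linear (power) domain: Σ 10^(Lᵢ/10) = 10^(88.0/10) + 10^(66.2/10) + 10^(63.2/10) = 6.372e+08.
Combined level = 10 log₁₀(6.372e+08) = 88.0 dB.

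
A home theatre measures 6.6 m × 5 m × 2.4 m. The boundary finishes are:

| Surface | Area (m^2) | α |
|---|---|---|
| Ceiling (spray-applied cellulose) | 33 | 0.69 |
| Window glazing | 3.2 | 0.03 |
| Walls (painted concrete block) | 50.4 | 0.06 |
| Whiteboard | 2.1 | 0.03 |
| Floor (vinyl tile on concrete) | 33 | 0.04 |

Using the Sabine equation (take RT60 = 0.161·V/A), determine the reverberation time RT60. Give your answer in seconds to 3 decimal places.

Equivalent absorption area: A = 33·0.69 + 3.2·0.03 + 50.4·0.06 + 2.1·0.03 + 33·0.04 = 27.273 m^2.
Volume V = 6.6 × 5 × 2.4 = 79.2 m³.
T = 0.161 V/A = 0.161·79.2/27.273 = 0.468 s.

0.468 s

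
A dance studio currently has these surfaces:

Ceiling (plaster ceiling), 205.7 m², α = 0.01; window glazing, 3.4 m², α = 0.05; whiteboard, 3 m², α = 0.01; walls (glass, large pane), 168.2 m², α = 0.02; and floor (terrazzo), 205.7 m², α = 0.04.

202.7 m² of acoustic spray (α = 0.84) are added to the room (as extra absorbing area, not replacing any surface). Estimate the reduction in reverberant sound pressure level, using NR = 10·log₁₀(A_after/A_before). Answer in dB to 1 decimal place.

A_before = Σ Sᵢαᵢ = 205.7*0.01 + 3.4*0.05 + 3*0.01 + 168.2*0.02 + 205.7*0.04 = 13.849 sabins.
Treatment contributes 202.7·0.84 = 170.268 sabins.
New total A_after = 184.117 sabins.
NR = 10·log₁₀(184.117/13.849) = 11.2 dB.

11.2 dB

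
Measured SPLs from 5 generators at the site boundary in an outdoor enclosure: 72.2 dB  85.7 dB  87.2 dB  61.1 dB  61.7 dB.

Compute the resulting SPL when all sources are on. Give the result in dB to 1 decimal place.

Σ 10^(Lᵢ/10) = 9.157e+08.
L_total = 10·log₁₀(9.157e+08) = 89.6 dB.

89.6 dB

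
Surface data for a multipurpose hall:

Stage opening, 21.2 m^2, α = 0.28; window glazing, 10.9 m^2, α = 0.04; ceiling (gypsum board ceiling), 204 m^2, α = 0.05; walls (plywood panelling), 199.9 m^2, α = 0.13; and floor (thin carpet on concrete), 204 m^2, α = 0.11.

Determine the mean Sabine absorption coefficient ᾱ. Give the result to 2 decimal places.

0.10

S = Σ Sᵢ = 21.2 + 10.9 + 204 + 199.9 + 204 = 640.0 m^2.
Σ(Sᵢαᵢ) = 21.2*0.28 + 10.9*0.04 + 204*0.05 + 199.9*0.13 + 204*0.11 = 64.999.
ᾱ = 64.999 / 640.0 = 0.10.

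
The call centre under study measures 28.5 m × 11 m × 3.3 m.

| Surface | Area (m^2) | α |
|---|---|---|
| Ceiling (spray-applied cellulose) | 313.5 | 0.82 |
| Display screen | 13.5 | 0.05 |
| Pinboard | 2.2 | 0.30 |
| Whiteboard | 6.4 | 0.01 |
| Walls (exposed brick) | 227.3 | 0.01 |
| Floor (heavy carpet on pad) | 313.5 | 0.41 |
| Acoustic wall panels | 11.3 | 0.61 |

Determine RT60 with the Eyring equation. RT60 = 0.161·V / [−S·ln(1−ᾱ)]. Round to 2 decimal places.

S = Σ Sᵢ = 887.7 m^2.
Absorption A = 313.5×0.82 + 13.5×0.05 + 2.2×0.30 + 6.4×0.01 + 227.3×0.01 + 313.5×0.41 + 11.3×0.61 = 396.170 sabins.
ᾱ = 396.170 / 887.7 = 0.4463.
Eyring denominator: −S ln(1−ᾱ) = 524.748.
V = 28.5 × 11 × 3.3 = 1034.55 m³.
RT60 = 0.161 × 1034.55 / 524.748 = 0.32 s.

0.32 seconds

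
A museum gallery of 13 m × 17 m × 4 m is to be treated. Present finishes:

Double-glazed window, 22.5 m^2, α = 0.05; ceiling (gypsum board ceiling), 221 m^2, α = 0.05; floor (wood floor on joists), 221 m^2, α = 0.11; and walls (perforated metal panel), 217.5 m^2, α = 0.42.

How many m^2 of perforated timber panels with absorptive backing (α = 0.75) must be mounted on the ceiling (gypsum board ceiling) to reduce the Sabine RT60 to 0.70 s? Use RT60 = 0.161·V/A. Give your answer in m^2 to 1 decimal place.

107.8

A₁ = Σ Sᵢαᵢ = 22.5*0.05 + 221*0.05 + 221*0.11 + 217.5*0.42 = 127.835 sabins.
Required A₂ = 0.161·884/0.70 = 203.320 sabins.
Absorption to add: 203.320 − 127.835 = 75.485 sabins.
Net gain per m^2: Δα = 0.75 − 0.05 = 0.70.
Panel area = 75.485 / 0.70 = 107.8 m^2.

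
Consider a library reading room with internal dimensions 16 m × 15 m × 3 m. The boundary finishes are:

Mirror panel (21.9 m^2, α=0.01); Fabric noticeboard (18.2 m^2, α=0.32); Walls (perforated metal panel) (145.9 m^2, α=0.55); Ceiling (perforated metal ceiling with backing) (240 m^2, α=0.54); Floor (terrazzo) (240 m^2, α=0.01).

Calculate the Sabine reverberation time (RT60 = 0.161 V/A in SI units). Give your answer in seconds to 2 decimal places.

0.53 seconds

Total absorption A = 21.9×0.01 + 18.2×0.32 + 145.9×0.55 + 240×0.54 + 240×0.01
  = 0.219 + 5.824 + 80.245 + 129.600 + 2.400 = 218.288 m^2 sabins.
Volume V = 16 × 15 × 3 = 720 m³.
RT60 = 0.161 · V / A = 0.161 × 720 / 218.288 = 0.53 s.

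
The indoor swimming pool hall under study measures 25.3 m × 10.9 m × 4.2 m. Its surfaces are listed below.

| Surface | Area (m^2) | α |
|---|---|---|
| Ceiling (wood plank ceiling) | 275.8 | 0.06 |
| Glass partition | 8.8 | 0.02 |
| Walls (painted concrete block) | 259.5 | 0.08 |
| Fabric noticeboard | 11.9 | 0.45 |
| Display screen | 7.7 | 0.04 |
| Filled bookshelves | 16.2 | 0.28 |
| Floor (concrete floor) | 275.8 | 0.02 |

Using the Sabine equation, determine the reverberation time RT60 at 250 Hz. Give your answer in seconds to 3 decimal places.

Summing Sᵢαᵢ: 16.548 + 0.176 + 20.760 + 5.355 + 0.308 + 4.536 + 5.516 → A = 53.199 sabins.
Room volume: 1158.234 m³.
Sabine: RT60 = 0.161 × 1158.234 / 53.199 = 3.505 s.

3.505 seconds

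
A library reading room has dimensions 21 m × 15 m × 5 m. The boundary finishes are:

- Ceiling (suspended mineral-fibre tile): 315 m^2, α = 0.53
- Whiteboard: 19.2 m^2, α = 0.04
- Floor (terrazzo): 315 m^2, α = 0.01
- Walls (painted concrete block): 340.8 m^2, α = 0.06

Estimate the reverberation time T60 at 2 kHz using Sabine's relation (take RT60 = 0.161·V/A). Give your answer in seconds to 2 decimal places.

Equivalent absorption area: A = 315·0.53 + 19.2·0.04 + 315·0.01 + 340.8·0.06 = 191.316 m^2.
V = 21·15·5 = 1575 m³.
RT60 = 0.161 · V / A = 0.161 × 1575 / 191.316 = 1.33 s.

1.33 sec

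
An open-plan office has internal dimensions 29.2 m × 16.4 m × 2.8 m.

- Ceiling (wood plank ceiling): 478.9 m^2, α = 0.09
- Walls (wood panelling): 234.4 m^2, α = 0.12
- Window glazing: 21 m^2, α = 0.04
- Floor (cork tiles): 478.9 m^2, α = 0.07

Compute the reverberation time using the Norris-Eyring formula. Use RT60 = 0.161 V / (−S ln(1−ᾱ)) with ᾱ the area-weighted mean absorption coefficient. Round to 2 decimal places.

S = Σ Sᵢ = 1213.2 m^2.
Absorption A = 478.9·0.09 + 234.4·0.12 + 21·0.04 + 478.9·0.07 = 105.592 sabins.
Mean coefficient ᾱ = A/S = 0.0870.
Eyring denominator: −S ln(1−ᾱ) = 110.425.
V = 29.2 × 16.4 × 2.8 = 1340.864 m³.
T = 0.161·V/[−S·ln(1−ᾱ)] = 0.161·1340.864/110.425 = 1.95 s.

1.95 s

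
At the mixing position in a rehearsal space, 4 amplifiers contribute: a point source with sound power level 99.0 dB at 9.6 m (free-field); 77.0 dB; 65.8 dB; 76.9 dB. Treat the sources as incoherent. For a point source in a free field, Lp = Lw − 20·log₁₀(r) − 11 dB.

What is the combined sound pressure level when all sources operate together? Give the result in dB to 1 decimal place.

80.4 dB

Source at 9.6 m: Lp = 99.0 − 20·log₁₀(9.6) − 11 = 68.4 dB.
Σ 10^(Lᵢ/10) = 1.098e+08.
Back to dB: 10·log₁₀ Σ = 80.4 dB.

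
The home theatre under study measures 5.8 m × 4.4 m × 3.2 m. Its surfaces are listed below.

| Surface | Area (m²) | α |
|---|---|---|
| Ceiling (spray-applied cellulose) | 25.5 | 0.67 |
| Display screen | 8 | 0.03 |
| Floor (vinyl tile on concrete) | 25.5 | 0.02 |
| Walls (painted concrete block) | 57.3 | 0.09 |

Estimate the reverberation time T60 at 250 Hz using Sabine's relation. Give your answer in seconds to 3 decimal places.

Equivalent absorption area: A = 25.5*0.67 + 8*0.03 + 25.5*0.02 + 57.3*0.09 = 22.992 m².
Volume V = 5.8 × 4.4 × 3.2 = 81.664 m³.
T = 0.161 V/A = 0.161·81.664/22.992 = 0.572 s.

0.572 sec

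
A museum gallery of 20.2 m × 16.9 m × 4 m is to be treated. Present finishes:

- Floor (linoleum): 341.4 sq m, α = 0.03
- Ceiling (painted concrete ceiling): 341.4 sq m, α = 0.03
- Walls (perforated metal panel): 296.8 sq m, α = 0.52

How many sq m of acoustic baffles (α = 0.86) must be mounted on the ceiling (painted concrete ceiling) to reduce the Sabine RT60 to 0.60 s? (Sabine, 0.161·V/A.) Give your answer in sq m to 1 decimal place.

A₁ = Σ Sᵢαᵢ = 341.4*0.03 + 341.4*0.03 + 296.8*0.52 = 174.820 sabins.
V = 1365.52 m³. Target absorption A₂ = 0.161 × 1365.52 / 0.60 = 366.415 sabins.
Absorption to add: 366.415 − 174.820 = 191.595 sabins.
Each sq m of panel replacing the ceiling (painted concrete ceiling) adds (0.86 − 0.03) = 0.83 sabins.
Area = ΔA/Δα = 191.595/0.83 = 230.8 sq m.

230.8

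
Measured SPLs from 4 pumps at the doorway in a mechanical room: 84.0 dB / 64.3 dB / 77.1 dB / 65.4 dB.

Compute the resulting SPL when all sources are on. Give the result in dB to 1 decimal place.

Converting to relative power and adding: 10^(84.0/10) + 10^(64.3/10) + 10^(77.1/10) + 10^(65.4/10) = 3.086e+08.
Combined level = 10 log₁₀(3.086e+08) = 84.9 dB.

84.9 dB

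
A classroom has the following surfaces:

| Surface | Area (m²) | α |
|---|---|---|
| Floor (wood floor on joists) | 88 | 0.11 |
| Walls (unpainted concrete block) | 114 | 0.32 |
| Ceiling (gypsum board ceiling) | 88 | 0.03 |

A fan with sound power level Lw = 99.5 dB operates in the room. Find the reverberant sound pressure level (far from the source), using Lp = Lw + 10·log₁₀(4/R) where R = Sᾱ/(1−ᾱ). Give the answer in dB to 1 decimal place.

A = 48.800 sabins; S = 290.0 m².
ᾱ = 0.1683, so room constant R = A/(1−ᾱ) = 58.675 m².
Lp = Lw + 10 log₁₀(4/R) = 99.5 -11.66 = 87.8 dB.

87.8 dB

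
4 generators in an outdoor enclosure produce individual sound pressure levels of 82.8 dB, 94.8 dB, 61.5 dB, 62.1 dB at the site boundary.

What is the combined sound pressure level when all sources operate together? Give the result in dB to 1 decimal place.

Σ 10^(Lᵢ/10) = 3.214e+09.
Back to dB: 10·log₁₀ Σ = 95.1 dB.

95.1 dB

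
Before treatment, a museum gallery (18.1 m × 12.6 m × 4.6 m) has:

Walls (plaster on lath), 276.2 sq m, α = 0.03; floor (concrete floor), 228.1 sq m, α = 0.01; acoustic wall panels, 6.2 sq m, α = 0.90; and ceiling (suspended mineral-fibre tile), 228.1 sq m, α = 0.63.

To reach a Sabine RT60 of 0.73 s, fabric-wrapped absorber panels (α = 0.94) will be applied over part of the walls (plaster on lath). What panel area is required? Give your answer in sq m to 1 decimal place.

A₁ = Σ Sᵢαᵢ = 276.2×0.03 + 228.1×0.01 + 6.2×0.90 + 228.1×0.63 = 159.850 sabins.
Required A₂ = 0.161·1049.076/0.73 = 231.372 sabins.
ΔA needed = 231.372 − 159.850 = 71.522 sabins.
Each sq m of panel replacing the walls (plaster on lath) adds (0.94 − 0.03) = 0.91 sabins.
Panel area = 71.522 / 0.91 = 78.6 sq m.

78.6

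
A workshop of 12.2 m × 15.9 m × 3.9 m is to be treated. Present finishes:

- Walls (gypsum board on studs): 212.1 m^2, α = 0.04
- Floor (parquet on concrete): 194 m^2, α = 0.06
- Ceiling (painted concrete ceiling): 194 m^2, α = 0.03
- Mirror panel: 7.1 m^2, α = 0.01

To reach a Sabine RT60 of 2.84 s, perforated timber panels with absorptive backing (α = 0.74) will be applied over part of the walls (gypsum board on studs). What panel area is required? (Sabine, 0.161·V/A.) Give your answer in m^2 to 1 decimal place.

A₁ = Σ Sᵢαᵢ = 212.1·0.04 + 194·0.06 + 194·0.03 + 7.1·0.01 = 26.015 sabins.
Required A₂ = 0.161·756.522/2.84 = 42.887 sabins.
ΔA needed = 42.887 − 26.015 = 16.872 sabins.
Net gain per m^2: Δα = 0.74 − 0.04 = 0.70.
Panel area = 16.872 / 0.70 = 24.1 m^2.

24.1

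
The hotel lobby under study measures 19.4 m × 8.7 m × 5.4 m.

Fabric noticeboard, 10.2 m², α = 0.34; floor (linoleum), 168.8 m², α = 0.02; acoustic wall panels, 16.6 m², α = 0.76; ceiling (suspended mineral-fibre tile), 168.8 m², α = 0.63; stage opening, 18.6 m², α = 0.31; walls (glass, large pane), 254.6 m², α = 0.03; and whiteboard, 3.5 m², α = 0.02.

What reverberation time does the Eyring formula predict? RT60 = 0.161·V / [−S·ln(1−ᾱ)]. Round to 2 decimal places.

S = Σ Sᵢ = 641.1 m².
Absorption A = 10.2×0.34 + 168.8×0.02 + 16.6×0.76 + 168.8×0.63 + 18.6×0.31 + 254.6×0.03 + 3.5×0.02 = 139.278 sabins.
Mean coefficient ᾱ = A/S = 0.2172.
Eyring denominator: −S ln(1−ᾱ) = 156.991.
V = 19.4 × 8.7 × 5.4 = 911.412 m³.
T = 0.161·V/[−S·ln(1−ᾱ)] = 0.161·911.412/156.991 = 0.93 s.

0.93 s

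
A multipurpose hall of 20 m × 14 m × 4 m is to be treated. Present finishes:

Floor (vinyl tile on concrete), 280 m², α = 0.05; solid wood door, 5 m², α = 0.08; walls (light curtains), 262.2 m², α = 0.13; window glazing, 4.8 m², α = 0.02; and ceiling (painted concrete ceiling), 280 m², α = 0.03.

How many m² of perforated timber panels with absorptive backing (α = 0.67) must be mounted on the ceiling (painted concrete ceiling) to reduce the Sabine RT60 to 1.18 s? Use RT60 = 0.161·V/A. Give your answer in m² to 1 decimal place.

149.7

Summing Sᵢαᵢ: 14.000 + 0.400 + 34.086 + 0.096 + 8.400 → A₁ = 56.982 sabins.
V = 1120 m³. Target absorption A₂ = 0.161 × 1120 / 1.18 = 152.814 sabins.
Absorption to add: 152.814 − 56.982 = 95.832 sabins.
Each m² of panel replacing the ceiling (painted concrete ceiling) adds (0.67 − 0.03) = 0.64 sabins.
Panel area = 95.832 / 0.64 = 149.7 m².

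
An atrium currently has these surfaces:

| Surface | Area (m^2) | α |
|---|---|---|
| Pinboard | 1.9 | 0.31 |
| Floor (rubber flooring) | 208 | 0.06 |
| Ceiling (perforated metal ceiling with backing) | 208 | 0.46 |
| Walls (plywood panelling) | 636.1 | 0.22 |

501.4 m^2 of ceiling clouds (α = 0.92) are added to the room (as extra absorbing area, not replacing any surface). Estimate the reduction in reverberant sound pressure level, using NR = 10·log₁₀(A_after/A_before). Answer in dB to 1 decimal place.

4.6 dB

Total absorption A_before = 1.9*0.31 + 208*0.06 + 208*0.46 + 636.1*0.22
  = 0.589 + 12.480 + 95.680 + 139.942 = 248.691 m^2 sabins.
Treatment contributes 501.4·0.92 = 461.288 sabins.
New total A_after = 709.979 sabins.
NR = 10·log₁₀(709.979/248.691) = 4.6 dB.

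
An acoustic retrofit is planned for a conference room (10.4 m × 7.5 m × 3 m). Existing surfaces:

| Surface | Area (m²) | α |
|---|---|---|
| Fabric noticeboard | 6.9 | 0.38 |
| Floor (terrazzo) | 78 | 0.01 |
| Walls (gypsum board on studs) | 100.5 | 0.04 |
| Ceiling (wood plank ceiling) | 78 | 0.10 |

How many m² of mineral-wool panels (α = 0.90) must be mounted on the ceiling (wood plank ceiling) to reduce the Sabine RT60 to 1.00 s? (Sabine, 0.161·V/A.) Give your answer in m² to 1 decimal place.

28.1

Summing Sᵢαᵢ: 2.622 + 0.780 + 4.020 + 7.800 → A₁ = 15.222 sabins.
Required A₂ = 0.161·234/1.00 = 37.674 sabins.
Absorption to add: 37.674 − 15.222 = 22.452 sabins.
Each m² of panel replacing the ceiling (wood plank ceiling) adds (0.90 − 0.10) = 0.80 sabins.
Area = ΔA/Δα = 22.452/0.80 = 28.1 m².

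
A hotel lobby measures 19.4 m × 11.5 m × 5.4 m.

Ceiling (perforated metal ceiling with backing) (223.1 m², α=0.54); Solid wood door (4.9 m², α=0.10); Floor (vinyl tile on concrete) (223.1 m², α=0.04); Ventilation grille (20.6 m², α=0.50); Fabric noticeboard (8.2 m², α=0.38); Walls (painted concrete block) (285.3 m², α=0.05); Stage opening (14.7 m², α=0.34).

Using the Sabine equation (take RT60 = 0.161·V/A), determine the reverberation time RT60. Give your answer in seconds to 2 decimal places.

1.19 s

Total absorption A = 223.1·0.54 + 4.9·0.10 + 223.1·0.04 + 20.6·0.50 + 8.2·0.38 + 285.3·0.05 + 14.7·0.34
  = 120.474 + 0.490 + 8.924 + 10.300 + 3.116 + 14.265 + 4.998 = 162.567 m² sabins.
Volume V = 19.4 × 11.5 × 5.4 = 1204.74 m³.
RT60 = 0.161 · V / A = 0.161 × 1204.74 / 162.567 = 1.19 s.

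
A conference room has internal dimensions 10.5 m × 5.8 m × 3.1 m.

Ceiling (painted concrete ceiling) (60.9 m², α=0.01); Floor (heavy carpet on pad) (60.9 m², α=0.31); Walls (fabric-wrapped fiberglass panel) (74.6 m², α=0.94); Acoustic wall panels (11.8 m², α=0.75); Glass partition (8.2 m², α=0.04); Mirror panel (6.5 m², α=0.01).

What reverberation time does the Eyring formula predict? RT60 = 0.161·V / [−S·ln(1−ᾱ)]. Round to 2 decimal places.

S = Σ Sᵢ = 222.9 m².
Absorption A = 60.9·0.01 + 60.9·0.31 + 74.6·0.94 + 11.8·0.75 + 8.2·0.04 + 6.5·0.01 = 98.855 sabins.
ᾱ = 98.855 / 222.9 = 0.4435.
−S·ln(1−ᾱ) = −222.9 × ln(1 − 0.4435) = 130.639.
V = 10.5 × 5.8 × 3.1 = 188.79 m³.
T = 0.161·V/[−S·ln(1−ᾱ)] = 0.161·188.79/130.639 = 0.23 s.

0.23 s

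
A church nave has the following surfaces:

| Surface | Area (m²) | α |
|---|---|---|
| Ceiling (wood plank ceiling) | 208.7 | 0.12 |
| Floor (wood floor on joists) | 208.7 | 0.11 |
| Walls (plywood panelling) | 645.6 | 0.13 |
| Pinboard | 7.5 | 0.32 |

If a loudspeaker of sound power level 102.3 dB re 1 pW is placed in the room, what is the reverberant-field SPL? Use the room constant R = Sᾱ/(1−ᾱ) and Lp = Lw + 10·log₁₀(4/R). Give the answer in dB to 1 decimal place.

86.5 dB

A = 134.329 sabins; S = 1070.5 m².
ᾱ = 134.329/1070.5 = 0.1255; R = Sᾱ/(1−ᾱ) = 134.329/(1−0.1255) = 153.607 m².
Lp = Lw + 10 log₁₀(4/R) = 102.3 -15.84 = 86.5 dB.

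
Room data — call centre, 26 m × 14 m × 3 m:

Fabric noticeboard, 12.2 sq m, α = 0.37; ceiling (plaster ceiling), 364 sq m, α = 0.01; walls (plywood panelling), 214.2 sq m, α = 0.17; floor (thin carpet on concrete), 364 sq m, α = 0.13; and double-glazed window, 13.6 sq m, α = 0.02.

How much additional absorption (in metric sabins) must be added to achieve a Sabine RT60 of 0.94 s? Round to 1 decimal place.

A₁ = Σ Sᵢαᵢ = 12.2×0.37 + 364×0.01 + 214.2×0.17 + 364×0.13 + 13.6×0.02 = 92.160 sabins.
For T = 0.94 s, need A₂ = 0.161·V/T = 0.161·1092/0.94 = 187.034 sabins.
Shortfall: 187.034 − 92.160 = 94.9 sabins.

94.9 sabins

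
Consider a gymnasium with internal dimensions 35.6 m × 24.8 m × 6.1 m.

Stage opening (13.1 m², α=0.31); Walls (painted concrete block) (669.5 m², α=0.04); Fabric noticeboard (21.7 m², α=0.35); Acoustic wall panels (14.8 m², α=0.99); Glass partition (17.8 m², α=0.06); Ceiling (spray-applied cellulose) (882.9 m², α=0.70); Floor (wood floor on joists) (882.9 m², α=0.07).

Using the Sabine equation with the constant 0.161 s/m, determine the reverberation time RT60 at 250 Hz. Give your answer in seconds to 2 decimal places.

1.18 s

Total absorption A = 13.1·0.31 + 669.5·0.04 + 21.7·0.35 + 14.8·0.99 + 17.8·0.06 + 882.9·0.70 + 882.9·0.07
  = 4.061 + 26.780 + 7.595 + 14.652 + 1.068 + 618.030 + 61.803 = 733.989 m² sabins.
Room volume: 5385.568 m³.
Sabine: RT60 = 0.161 × 5385.568 / 733.989 = 1.18 s.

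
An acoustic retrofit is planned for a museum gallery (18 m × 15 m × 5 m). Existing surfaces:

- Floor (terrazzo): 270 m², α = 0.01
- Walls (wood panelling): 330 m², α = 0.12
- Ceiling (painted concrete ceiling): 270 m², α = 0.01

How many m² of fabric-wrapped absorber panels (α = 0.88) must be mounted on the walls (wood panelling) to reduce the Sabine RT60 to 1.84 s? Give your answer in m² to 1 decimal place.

96.2

A₁ = Σ Sᵢαᵢ = 270·0.01 + 330·0.12 + 270·0.01 = 45.000 sabins.
V = 1350 m³. Target absorption A₂ = 0.161 × 1350 / 1.84 = 118.125 sabins.
Absorption to add: 118.125 − 45.000 = 73.125 sabins.
Net gain per m²: Δα = 0.88 − 0.12 = 0.76.
Panel area = 73.125 / 0.76 = 96.2 m².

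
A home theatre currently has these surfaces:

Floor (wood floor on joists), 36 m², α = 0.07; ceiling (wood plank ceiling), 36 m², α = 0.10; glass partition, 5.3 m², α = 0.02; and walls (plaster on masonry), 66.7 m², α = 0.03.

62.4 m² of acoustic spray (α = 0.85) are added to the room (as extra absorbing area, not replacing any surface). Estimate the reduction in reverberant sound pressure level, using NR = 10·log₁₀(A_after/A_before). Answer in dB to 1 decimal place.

8.7 dB

Equivalent absorption area: A_before = 36*0.07 + 36*0.10 + 5.3*0.02 + 66.7*0.03 = 8.227 m².
Treatment contributes 62.4·0.85 = 53.040 sabins.
A_after = 8.227 + 53.040 = 61.267 sabins.
NR = 10·log₁₀(61.267/8.227) = 8.7 dB.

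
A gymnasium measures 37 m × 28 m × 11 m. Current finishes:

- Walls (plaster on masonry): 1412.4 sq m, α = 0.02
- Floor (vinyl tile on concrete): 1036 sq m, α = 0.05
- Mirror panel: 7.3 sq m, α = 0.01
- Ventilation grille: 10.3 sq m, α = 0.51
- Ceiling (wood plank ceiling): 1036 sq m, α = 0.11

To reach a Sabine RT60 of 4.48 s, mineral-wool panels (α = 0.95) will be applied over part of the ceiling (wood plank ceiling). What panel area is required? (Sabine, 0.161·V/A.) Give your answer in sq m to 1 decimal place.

250.2

Summing Sᵢαᵢ: 28.248 + 51.800 + 0.073 + 5.253 + 113.960 → A₁ = 199.334 sabins.
V = 11396 m³. Target absorption A₂ = 0.161 × 11396 / 4.48 = 409.544 sabins.
Absorption to add: 409.544 − 199.334 = 210.210 sabins.
Net gain per sq m: Δα = 0.95 − 0.11 = 0.84.
Area = ΔA/Δα = 210.210/0.84 = 250.2 sq m.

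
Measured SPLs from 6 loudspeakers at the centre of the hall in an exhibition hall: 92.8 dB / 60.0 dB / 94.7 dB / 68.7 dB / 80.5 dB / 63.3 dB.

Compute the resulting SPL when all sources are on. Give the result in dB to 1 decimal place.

Sum in the linear (power) domain: Σ 10^(Lᵢ/10) = 10^(92.8/10) + 10^(60.0/10) + 10^(94.7/10) + 10^(68.7/10) + 10^(80.5/10) + 10^(63.3/10) = 4.979e+09.
Combined level = 10 log₁₀(4.979e+09) = 97.0 dB.

97.0 dB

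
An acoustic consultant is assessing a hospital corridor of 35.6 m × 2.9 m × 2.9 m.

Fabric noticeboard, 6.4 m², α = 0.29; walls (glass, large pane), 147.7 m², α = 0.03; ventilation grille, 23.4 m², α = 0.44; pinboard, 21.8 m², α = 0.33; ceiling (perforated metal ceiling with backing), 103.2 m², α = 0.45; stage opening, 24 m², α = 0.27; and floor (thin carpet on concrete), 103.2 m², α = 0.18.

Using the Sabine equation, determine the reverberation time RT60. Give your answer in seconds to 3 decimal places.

0.506 s

Equivalent absorption area: A = 6.4×0.29 + 147.7×0.03 + 23.4×0.44 + 21.8×0.33 + 103.2×0.45 + 24×0.27 + 103.2×0.18 = 95.273 m².
Volume V = 35.6 × 2.9 × 2.9 = 299.396 m³.
Sabine: RT60 = 0.161 × 299.396 / 95.273 = 0.506 s.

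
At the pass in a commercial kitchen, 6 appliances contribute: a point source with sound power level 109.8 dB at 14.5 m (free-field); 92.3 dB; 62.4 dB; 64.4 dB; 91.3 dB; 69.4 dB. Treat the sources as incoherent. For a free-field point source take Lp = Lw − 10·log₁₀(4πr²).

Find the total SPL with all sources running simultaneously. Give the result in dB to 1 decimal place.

94.9 dB

Source at 14.5 m: Lp = 109.8 − 10·log₁₀(4π·14.5²) = 109.8 − 10·log₁₀(2642.079) = 75.6 dB.
Converting to relative power and adding: 10^(75.6/10) + 10^(92.3/10) + 10^(62.4/10) + 10^(64.4/10) + 10^(91.3/10) + 10^(69.4/10) = 3.097e+09.
Back to dB: 10·log₁₀ Σ = 94.9 dB.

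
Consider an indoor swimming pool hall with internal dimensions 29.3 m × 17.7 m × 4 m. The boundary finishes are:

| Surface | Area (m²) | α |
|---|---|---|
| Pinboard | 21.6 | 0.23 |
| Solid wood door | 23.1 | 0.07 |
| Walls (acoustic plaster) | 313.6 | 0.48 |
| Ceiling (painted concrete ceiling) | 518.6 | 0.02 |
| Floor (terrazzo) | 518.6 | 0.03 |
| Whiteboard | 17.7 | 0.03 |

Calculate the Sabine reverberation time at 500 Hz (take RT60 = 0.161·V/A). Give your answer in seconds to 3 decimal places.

1.819 s

Total absorption A = 21.6·0.23 + 23.1·0.07 + 313.6·0.48 + 518.6·0.02 + 518.6·0.03 + 17.7·0.03
  = 4.968 + 1.617 + 150.528 + 10.372 + 15.558 + 0.531 = 183.574 m² sabins.
Volume V = 29.3 × 17.7 × 4 = 2074.44 m³.
RT60 = 0.161 · V / A = 0.161 × 2074.44 / 183.574 = 1.819 s.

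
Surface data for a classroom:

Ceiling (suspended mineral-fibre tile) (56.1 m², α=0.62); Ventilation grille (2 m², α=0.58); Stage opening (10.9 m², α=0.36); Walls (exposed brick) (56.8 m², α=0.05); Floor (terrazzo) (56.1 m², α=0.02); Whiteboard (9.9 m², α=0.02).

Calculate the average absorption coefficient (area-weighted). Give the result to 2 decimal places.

S = Σ Sᵢ = 56.1 + 2 + 10.9 + 56.8 + 56.1 + 9.9 = 191.8 m².
A = 56.1*0.62 + 2*0.58 + 10.9*0.36 + 56.8*0.05 + 56.1*0.02 + 9.9*0.02 = 44.026 sabins.
ᾱ = A/S = 0.23.

0.23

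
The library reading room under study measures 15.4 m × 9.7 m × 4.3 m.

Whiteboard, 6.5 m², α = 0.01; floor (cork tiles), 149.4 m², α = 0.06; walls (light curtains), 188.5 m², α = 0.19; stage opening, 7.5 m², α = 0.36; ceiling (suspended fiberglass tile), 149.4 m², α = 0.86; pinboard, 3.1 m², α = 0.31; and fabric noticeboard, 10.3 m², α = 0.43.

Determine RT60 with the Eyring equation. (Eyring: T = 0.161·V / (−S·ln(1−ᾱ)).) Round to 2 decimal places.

0.46 s

S = Σ Sᵢ = 514.7 m².
Absorption A = 6.5·0.01 + 149.4·0.06 + 188.5·0.19 + 7.5·0.36 + 149.4·0.86 + 3.1·0.31 + 10.3·0.43 = 181.418 sabins.
ᾱ = 181.418 / 514.7 = 0.3525.
−S·ln(1−ᾱ) = −514.7 × ln(1 − 0.3525) = 223.707.
V = 15.4 × 9.7 × 4.3 = 642.334 m³.
T = 0.161·V/[−S·ln(1−ᾱ)] = 0.161·642.334/223.707 = 0.46 s.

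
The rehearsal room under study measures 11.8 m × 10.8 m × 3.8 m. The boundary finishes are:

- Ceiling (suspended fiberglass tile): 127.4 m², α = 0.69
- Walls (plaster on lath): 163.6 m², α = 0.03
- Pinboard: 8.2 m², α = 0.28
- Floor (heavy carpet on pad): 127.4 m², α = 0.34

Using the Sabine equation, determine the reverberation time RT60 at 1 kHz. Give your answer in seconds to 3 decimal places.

0.563 s

Total absorption A = 127.4*0.69 + 163.6*0.03 + 8.2*0.28 + 127.4*0.34
  = 87.906 + 4.908 + 2.296 + 43.316 = 138.426 m² sabins.
Volume V = 11.8 × 10.8 × 3.8 = 484.272 m³.
RT60 = 0.161 · V / A = 0.161 × 484.272 / 138.426 = 0.563 s.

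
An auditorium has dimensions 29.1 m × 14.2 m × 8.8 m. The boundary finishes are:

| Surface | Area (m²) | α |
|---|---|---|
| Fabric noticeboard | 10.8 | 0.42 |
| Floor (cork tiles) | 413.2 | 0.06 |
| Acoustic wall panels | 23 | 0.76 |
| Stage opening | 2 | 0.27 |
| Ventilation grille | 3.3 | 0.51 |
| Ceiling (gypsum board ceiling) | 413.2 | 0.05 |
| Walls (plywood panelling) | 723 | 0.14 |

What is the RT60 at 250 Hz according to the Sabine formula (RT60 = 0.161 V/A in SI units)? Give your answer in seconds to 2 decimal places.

Equivalent absorption area: A = 10.8*0.42 + 413.2*0.06 + 23*0.76 + 2*0.27 + 3.3*0.51 + 413.2*0.05 + 723*0.14 = 170.911 m².
V = 29.1·14.2·8.8 = 3636.336 m³.
RT60 = 0.161 · V / A = 0.161 × 3636.336 / 170.911 = 3.43 s.

3.43 sec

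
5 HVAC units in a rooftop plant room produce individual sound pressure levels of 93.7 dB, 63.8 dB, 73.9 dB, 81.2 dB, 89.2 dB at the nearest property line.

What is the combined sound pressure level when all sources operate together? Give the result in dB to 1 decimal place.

Σ 10^(Lᵢ/10) = 3.335e+09.
Back to dB: 10·log₁₀ Σ = 95.2 dB.

95.2 dB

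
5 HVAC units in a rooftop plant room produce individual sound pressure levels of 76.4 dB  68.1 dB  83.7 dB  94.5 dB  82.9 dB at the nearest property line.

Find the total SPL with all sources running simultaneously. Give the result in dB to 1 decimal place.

95.2 dB

Sum in the linear (power) domain: Σ 10^(Lᵢ/10) = 10^(76.4/10) + 10^(68.1/10) + 10^(83.7/10) + 10^(94.5/10) + 10^(82.9/10) = 3.298e+09.
L_total = 10·log₁₀(3.298e+09) = 95.2 dB.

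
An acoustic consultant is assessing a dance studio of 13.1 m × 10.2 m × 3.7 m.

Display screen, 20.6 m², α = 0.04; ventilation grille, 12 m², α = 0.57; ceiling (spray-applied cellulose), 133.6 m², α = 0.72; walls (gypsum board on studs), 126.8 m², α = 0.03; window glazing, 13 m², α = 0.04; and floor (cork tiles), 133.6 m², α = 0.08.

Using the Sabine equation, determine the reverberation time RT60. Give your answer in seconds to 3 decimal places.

0.670 s

Total absorption A = 20.6*0.04 + 12*0.57 + 133.6*0.72 + 126.8*0.03 + 13*0.04 + 133.6*0.08
  = 0.824 + 6.840 + 96.192 + 3.804 + 0.520 + 10.688 = 118.868 m² sabins.
Room volume: 494.394 m³.
Sabine: RT60 = 0.161 × 494.394 / 118.868 = 0.670 s.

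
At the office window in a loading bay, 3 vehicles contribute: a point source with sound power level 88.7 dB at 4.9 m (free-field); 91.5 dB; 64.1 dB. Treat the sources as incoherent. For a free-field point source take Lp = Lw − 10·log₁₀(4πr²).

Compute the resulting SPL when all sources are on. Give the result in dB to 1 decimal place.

91.5 dB

Source at 4.9 m: Lp = 88.7 − 10·log₁₀(4π·4.9²) = 88.7 − 10·log₁₀(301.719) = 63.9 dB.
Converting to relative power and adding: 10^(63.9/10) + 10^(91.5/10) + 10^(64.1/10) = 1.418e+09.
L_total = 10·log₁₀(1.418e+09) = 91.5 dB.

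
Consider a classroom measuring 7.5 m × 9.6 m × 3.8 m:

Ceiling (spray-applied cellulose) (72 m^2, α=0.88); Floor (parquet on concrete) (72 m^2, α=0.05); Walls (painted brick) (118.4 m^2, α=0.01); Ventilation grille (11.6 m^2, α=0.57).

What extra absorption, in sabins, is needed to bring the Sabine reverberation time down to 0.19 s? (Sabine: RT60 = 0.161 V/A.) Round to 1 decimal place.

157.1 sabins

Equivalent absorption area: A₁ = 72×0.88 + 72×0.05 + 118.4×0.01 + 11.6×0.57 = 74.756 m^2.
Target A₂ = 0.161·273.6/0.19 = 231.840 sabins (V = 273.6 m³).
ΔA = A₂ − A₁ = 231.840 − 74.756 = 157.1 sabins.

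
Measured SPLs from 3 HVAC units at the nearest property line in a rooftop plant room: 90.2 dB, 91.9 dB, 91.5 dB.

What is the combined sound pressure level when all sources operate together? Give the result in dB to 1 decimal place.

Converting to relative power and adding: 10^(90.2/10) + 10^(91.9/10) + 10^(91.5/10) = 4.008e+09.
Combined level = 10 log₁₀(4.008e+09) = 96.0 dB.

96.0 dB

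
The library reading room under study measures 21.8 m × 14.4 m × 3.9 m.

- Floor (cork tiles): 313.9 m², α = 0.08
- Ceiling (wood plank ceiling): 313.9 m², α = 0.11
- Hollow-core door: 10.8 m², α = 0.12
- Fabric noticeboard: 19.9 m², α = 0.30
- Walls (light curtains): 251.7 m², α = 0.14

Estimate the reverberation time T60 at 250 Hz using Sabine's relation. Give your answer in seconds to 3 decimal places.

A = Σ Sᵢαᵢ = 313.9*0.08 + 313.9*0.11 + 10.8*0.12 + 19.9*0.30 + 251.7*0.14 = 102.145 sabins.
V = 21.8·14.4·3.9 = 1224.288 m³.
RT60 = 0.161 · V / A = 0.161 × 1224.288 / 102.145 = 1.930 s.

1.930 sec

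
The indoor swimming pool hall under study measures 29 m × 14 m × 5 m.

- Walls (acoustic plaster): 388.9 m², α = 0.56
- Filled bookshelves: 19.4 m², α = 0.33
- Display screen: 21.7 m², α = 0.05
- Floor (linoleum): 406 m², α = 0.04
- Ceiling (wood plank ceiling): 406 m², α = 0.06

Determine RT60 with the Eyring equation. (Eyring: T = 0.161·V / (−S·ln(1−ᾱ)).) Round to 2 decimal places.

1.09 seconds

Total surface area S = 388.9 + 19.4 + 21.7 + 406 + 406 = 1242.0 m².
Absorption A = 388.9·0.56 + 19.4·0.33 + 21.7·0.05 + 406·0.04 + 406·0.06 = 265.871 sabins.
ᾱ = 265.871 / 1242.0 = 0.2141.
−S·ln(1−ᾱ) = −1242.0 × ln(1 − 0.2141) = 299.230.
V = 29 × 14 × 5 = 2030 m³.
RT60 = 0.161 × 2030 / 299.230 = 1.09 s.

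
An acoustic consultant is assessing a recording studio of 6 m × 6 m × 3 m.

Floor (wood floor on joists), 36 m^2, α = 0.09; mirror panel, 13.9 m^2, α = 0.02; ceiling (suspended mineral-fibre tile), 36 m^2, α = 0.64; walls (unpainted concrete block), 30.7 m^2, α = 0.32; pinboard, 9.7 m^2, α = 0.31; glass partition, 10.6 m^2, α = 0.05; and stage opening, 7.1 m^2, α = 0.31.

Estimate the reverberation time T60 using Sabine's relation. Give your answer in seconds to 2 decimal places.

0.41 seconds

A = Σ Sᵢαᵢ = 36×0.09 + 13.9×0.02 + 36×0.64 + 30.7×0.32 + 9.7×0.31 + 10.6×0.05 + 7.1×0.31 = 42.120 sabins.
V = 6·6·3 = 108 m³.
T = 0.161 V/A = 0.161·108/42.120 = 0.41 s.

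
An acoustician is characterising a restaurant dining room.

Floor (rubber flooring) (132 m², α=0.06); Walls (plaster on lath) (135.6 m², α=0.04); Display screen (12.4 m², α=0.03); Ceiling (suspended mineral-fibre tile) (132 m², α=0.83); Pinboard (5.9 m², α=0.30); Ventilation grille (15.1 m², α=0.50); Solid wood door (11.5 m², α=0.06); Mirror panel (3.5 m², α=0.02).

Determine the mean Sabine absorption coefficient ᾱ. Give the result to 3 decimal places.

S = Σ Sᵢ = 132 + 135.6 + 12.4 + 132 + 5.9 + 15.1 + 11.5 + 3.5 = 448.0 m².
A = 132×0.06 + 135.6×0.04 + 12.4×0.03 + 132×0.83 + 5.9×0.30 + 15.1×0.50 + 11.5×0.06 + 3.5×0.02 = 133.356 sabins.
ᾱ = A/S = 0.298.

0.298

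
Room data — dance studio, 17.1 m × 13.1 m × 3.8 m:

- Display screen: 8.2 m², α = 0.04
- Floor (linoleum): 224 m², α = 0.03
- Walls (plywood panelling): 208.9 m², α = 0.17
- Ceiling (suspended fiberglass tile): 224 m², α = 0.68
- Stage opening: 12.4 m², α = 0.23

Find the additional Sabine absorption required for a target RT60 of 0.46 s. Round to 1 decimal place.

A₁ = Σ Sᵢαᵢ = 8.2×0.04 + 224×0.03 + 208.9×0.17 + 224×0.68 + 12.4×0.23 = 197.733 sabins.
V = 851.238 m³. Required absorption A₂ = 0.161 × 851.238 / 0.46 = 297.933 sabins.
Additional absorption ΔA = 297.933 − 197.733 = 100.2 sabins.

100.2 sabins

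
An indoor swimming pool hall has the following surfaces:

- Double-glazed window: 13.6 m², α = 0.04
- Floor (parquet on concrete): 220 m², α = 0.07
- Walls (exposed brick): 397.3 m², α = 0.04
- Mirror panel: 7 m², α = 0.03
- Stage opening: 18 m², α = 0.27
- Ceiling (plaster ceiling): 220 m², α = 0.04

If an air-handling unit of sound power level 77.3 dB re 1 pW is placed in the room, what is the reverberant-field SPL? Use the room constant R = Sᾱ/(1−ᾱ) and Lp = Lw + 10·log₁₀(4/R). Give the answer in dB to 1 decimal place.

66.5 dB

A = 45.706 sabins; S = 875.9 m².
ᾱ = 45.706/875.9 = 0.0522; R = Sᾱ/(1−ᾱ) = 45.706/(1−0.0522) = 48.223 m².
Lp = 77.3 + 10·log₁₀(4/48.223) = 77.3 + (-10.81) = 66.5 dB.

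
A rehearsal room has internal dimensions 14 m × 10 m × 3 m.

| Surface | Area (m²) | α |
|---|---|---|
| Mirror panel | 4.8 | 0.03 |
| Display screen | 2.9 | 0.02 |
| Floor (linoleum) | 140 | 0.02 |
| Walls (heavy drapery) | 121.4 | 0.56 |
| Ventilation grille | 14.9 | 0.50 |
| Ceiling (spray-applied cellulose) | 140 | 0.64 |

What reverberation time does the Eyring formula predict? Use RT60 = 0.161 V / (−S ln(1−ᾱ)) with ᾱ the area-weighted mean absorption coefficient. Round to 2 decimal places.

0.32 s

Total surface area S = 4.8 + 2.9 + 140 + 121.4 + 14.9 + 140 = 424.0 m².
Absorption A = 4.8·0.03 + 2.9·0.02 + 140·0.02 + 121.4·0.56 + 14.9·0.50 + 140·0.64 = 168.036 sabins.
ᾱ = 168.036 / 424.0 = 0.3963.
−S·ln(1−ᾱ) = −424.0 × ln(1 − 0.3963) = 213.983.
V = 14 × 10 × 3 = 420 m³.
RT60 = 0.161 × 420 / 213.983 = 0.32 s.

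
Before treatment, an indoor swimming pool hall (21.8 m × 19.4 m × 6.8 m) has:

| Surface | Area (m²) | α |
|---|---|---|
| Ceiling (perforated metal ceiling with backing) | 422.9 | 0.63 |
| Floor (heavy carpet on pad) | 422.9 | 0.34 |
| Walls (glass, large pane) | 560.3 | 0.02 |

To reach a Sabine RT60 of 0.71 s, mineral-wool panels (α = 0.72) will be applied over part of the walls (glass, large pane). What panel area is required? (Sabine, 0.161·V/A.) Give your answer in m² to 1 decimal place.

Summing Sᵢαᵢ: 266.427 + 143.786 + 11.206 → A₁ = 421.419 sabins.
Required A₂ = 0.161·2875.856/0.71 = 652.131 sabins.
ΔA needed = 652.131 − 421.419 = 230.712 sabins.
Each m² of panel replacing the walls (glass, large pane) adds (0.72 − 0.02) = 0.70 sabins.
Panel area = 230.712 / 0.70 = 329.6 m².

329.6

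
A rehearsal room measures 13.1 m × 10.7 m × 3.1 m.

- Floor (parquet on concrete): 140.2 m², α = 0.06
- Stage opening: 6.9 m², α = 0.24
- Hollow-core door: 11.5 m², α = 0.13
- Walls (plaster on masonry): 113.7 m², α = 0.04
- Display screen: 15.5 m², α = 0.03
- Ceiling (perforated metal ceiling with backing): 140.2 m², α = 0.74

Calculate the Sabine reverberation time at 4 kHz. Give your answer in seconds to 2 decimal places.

0.58 seconds

Total absorption A = 140.2×0.06 + 6.9×0.24 + 11.5×0.13 + 113.7×0.04 + 15.5×0.03 + 140.2×0.74
  = 8.412 + 1.656 + 1.495 + 4.548 + 0.465 + 103.748 = 120.324 m² sabins.
Volume V = 13.1 × 10.7 × 3.1 = 434.527 m³.
Sabine: RT60 = 0.161 × 434.527 / 120.324 = 0.58 s.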